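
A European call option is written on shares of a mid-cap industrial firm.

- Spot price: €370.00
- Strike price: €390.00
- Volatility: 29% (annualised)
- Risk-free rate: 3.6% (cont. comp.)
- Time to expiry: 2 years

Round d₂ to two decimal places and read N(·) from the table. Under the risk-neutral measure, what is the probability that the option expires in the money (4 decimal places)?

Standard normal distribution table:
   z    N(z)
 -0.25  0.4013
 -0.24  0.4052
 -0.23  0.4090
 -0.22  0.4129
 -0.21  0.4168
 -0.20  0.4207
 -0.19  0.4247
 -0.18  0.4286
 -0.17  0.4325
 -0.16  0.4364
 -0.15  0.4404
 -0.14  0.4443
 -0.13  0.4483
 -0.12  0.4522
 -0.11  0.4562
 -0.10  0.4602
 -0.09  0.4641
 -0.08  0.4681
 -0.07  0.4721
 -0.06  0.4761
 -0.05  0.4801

0.4364

σ√T = 0.29 × 1.4142 = 0.4101
d₁ = [ln(370/390) + (0.036 + 0.29²/2)·2] / 0.4101 = [-0.0526 + 0.1561] / 0.4101 = 0.2523 ⇒ 0.25
d₂ = d₁ − σ√T = 0.2523 − 0.4101 = -0.1579 ⇒ -0.16
Pr(exercise) under Q = N(d₂) = 0.4364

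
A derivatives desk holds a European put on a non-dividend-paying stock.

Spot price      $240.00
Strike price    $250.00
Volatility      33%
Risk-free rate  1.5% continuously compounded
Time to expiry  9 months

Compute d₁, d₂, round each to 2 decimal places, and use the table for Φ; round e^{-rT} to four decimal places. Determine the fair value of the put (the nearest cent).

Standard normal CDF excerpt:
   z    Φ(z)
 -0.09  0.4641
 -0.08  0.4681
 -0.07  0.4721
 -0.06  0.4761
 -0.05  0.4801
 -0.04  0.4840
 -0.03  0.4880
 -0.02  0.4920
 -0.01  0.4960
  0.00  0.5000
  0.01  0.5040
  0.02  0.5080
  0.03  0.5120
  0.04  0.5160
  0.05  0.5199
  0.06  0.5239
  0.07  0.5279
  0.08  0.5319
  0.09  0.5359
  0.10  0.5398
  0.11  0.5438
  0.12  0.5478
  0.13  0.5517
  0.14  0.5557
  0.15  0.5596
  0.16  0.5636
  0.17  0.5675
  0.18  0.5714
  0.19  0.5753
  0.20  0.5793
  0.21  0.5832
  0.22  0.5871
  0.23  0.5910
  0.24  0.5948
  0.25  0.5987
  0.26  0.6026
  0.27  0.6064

$31.84

σ√T = 0.33 × 0.8660 = 0.2858
d₁ = [ln(240/250) + (0.015 + ½·0.33²)·0.75] / (σ√T) = (-0.0408 + 0.0521) / 0.2858 = 0.0394 ⇒ 0.04
d₂ = 0.0394 − 0.2858 = -0.2464 ⇒ -0.25
exp(−rT) = exp(−0.015·0.75) = 0.9888
P = 250·0.9888·N(0.25) − 240·N(-0.04) = 250·0.9888·0.5987 − 240·0.4840 = 147.9986 − 116.1600 = 31.8386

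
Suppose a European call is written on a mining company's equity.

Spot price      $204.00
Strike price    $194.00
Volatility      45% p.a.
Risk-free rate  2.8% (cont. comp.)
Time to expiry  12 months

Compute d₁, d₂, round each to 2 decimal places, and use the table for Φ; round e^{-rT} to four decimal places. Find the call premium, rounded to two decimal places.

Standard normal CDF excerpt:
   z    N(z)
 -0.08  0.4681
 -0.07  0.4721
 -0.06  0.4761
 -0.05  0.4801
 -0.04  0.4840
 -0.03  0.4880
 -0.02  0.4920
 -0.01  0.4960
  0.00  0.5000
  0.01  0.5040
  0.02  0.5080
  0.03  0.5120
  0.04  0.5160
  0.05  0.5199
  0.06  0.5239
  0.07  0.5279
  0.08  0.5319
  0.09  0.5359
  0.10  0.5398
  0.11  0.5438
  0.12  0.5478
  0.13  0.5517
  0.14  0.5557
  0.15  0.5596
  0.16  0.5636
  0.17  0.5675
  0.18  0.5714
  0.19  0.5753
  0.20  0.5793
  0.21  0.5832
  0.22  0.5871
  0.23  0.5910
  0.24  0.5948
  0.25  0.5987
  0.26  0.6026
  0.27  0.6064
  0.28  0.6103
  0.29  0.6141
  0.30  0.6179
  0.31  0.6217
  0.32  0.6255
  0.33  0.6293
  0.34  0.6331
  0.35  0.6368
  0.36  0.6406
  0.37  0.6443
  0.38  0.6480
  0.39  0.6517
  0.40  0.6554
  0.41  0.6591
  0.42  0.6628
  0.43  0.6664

σ√T = 0.45·√1 = 0.4500
d₁ = [ln(204/194) + (0.028 + 0.45²/2)·1] / 0.4500 = [0.0503 + 0.1293] / 0.4500 = 0.3989 which rounds to 0.40
d₂ = d₁ − σ√T = 0.3989 − 0.4500 = -0.0511 which rounds to -0.05
e^(−rT) = e^(−0.028·1) = 0.9724
N(d₁) = N(0.40) = 0.6554;  N(d₂) = N(-0.05) = 0.4801
C = 204·0.6554 − 194·0.9724·0.4801 = 133.7016 − 90.5688 = 43.1328

$43.13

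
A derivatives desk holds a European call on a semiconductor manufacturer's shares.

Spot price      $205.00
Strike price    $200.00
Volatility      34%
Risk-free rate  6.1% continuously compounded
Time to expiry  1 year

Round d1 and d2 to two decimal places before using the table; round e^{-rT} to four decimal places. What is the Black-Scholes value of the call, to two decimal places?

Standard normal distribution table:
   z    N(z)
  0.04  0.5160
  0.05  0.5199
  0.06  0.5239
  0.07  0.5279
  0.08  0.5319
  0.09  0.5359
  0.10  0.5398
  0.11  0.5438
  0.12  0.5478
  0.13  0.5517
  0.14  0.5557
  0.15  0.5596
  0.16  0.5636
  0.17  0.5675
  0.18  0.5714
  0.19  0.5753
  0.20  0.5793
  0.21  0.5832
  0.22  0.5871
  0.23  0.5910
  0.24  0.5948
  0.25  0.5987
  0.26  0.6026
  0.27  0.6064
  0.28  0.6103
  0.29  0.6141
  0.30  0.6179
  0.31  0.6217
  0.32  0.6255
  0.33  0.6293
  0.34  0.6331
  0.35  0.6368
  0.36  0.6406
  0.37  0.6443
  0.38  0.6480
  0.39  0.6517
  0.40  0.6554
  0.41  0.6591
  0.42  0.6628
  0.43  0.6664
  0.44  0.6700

T = 1;  σ√T = 0.3400
d₁ = [ln(205/200) + (0.061 + ½·0.34²)·1] / (σ√T) = (0.0247 + 0.1188) / 0.3400 = 0.4220 which rounds to 0.42
d₂ = 0.4220 − 0.3400 = 0.0820 which rounds to 0.08
exp(−rT) = exp(−0.061·1) = 0.9408
N(d₁) = N(0.42) = 0.6628;  N(d₂) = N(0.08) = 0.5319
C = 205·0.6628 − 200·0.9408·0.5319 = 135.8740 − 100.0823 = 35.7917

$35.79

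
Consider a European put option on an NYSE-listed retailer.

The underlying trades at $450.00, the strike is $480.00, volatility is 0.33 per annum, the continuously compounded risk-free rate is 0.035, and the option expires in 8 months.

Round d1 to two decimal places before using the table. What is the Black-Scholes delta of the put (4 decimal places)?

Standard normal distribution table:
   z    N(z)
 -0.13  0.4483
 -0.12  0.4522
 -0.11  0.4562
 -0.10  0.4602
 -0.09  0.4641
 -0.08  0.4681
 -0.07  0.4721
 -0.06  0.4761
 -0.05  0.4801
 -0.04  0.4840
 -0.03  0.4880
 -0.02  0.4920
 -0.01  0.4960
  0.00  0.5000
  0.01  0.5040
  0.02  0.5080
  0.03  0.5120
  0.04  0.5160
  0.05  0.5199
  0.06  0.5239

-0.5080

σ√T = 0.33·√0.6667 = 0.2694
d₁ = [ln(450/480) + (0.035 + 0.33²/2)·0.6667] / 0.2694 = [-0.0645 + 0.0596] / 0.2694 = -0.0182 ≈ -0.02
N(d₁) = N(-0.02) = 0.4920
Δ_put = N(d₁) − 1 = 0.4920 − 1 = -0.5080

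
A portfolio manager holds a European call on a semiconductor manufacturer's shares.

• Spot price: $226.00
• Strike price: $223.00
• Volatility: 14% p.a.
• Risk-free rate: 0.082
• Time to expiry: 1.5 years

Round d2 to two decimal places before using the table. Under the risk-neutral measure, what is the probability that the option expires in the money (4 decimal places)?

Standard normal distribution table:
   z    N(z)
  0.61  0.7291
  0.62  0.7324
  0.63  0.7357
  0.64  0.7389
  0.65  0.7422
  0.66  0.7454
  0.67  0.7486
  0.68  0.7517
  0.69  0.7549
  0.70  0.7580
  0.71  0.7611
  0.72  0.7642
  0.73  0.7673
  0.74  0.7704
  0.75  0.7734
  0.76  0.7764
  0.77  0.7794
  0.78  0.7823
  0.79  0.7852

T = 1.5;  σ√T = 0.1715
d₁ = [ln(226/223) + (0.082 + 0.14²/2)·1.5] / 0.1715 = [0.0134 + 0.1377] / 0.1715 = 0.8810 ⇒ 0.88
d₂ = d₁ − σ√T = 0.8810 − 0.1715 = 0.7096 ⇒ 0.71
Pr(exercise) under Q = N(d₂) = 0.7611

0.7611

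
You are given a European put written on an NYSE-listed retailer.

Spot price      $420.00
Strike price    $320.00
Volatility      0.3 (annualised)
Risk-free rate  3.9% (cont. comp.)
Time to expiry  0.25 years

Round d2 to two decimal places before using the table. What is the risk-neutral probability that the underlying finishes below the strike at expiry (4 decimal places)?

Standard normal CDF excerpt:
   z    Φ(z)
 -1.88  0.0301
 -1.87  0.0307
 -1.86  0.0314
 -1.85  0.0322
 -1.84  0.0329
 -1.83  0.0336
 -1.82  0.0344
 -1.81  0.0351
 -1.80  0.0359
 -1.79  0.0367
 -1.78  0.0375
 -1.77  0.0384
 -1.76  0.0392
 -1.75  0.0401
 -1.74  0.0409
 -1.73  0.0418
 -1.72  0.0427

0.0359

σ√T = 0.3·√0.25 = 0.1500
d₁ = [ln(420/320) + (0.039 + ½·0.3²)·0.25] / (σ√T) = (0.2719 + 0.0210) / 0.1500 = 1.9529 which rounds to 1.95
d₂ = 1.9529 − 0.1500 = 1.8029 which rounds to 1.80
Risk-neutral Pr[S_T < K] = N(−d₂) = N(-1.80) = 0.0359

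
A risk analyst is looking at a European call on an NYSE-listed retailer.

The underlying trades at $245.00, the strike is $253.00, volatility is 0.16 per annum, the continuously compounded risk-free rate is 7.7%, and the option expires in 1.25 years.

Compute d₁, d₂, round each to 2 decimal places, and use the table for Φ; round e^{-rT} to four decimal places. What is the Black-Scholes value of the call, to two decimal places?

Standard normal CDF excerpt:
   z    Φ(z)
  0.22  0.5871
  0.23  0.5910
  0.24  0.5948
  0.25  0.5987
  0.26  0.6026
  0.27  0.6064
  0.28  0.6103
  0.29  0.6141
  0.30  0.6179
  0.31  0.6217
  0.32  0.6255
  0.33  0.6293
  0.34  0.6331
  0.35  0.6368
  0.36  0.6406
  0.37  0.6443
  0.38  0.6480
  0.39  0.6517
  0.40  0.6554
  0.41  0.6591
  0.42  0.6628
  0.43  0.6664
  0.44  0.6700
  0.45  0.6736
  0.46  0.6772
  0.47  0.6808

$25.70

σ√T = 0.16 × 1.1180 = 0.1789
d₁ = [ln(245/253) + (0.077 + 0.16²/2)·1.25] / 0.1789 = [-0.0321 + 0.1123] / 0.1789 = 0.4479 which rounds to 0.45
d₂ = d₁ − σ√T = 0.4479 − 0.1789 = 0.2690 which rounds to 0.27
exp(−rT) = exp(−0.077·1.25) = 0.9082
C = 245·N(0.45) − 253·0.9082·N(0.27) = 245·0.6736 − 253·0.9082·0.6064 = 165.0320 − 139.3353 = 25.6967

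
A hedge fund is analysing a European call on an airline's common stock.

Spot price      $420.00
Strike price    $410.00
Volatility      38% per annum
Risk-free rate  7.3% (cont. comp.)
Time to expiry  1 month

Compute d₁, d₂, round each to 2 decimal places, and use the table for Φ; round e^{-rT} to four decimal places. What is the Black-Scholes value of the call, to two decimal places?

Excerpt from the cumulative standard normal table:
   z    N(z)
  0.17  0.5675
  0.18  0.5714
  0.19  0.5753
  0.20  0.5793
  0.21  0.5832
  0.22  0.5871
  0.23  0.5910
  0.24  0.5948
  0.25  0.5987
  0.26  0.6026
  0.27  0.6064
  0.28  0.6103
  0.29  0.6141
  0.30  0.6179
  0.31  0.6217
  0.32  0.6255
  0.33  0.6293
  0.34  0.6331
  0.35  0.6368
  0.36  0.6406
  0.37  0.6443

$25.06

σ√T = 0.38 × 0.2887 = 0.1097
ln(S/K) + (r + σ²/2)T = ln(420/410) + (0.073 + 0.38²/2)·0.08333 = 0.0241 + 0.0121 = 0.0362
d₁ = 0.0362 / 0.1097 = 0.3300 → 0.33
d₂ = d₁ − σ√T = 0.3300 − 0.1097 = 0.2203 → 0.22
e^(−rT) = e^(−0.073·0.08333) = 0.9939
C = 420·N(0.33) − 410·0.9939·N(0.22) = 420·0.6293 − 410·0.9939·0.5871 = 264.3060 − 239.2427 = 25.0633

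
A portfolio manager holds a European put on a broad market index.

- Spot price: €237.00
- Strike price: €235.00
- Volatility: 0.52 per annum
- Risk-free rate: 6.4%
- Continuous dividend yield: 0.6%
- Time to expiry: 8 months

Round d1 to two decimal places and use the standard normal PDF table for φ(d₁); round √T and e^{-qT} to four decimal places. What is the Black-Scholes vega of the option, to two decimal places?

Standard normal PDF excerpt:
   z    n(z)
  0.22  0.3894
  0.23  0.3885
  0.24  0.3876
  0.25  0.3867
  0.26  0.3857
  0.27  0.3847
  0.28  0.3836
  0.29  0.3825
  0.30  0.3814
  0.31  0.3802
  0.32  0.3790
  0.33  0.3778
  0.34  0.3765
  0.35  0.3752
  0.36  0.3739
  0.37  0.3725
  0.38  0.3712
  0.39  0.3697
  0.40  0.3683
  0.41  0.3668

73.05

σ√T = 0.52 × 0.8165 = 0.4246
d₁ = [ln(237/235) + (0.064 − 0.006 + 0.52²/2)·0.6667] / 0.4246 = [0.0085 + 0.1288] / 0.4246 = 0.3233 → 0.32
√T = √0.6667 = 0.8165
φ(d₁) = φ(0.32) = 0.3790
e^(−qT) = e^(−0.006·0.6667) = 0.9960
vega = S·e^(−qT)·φ(d₁)·√T = 237·0.9960·0.3790·0.8165 = 73.0471
(The call has the same vega.)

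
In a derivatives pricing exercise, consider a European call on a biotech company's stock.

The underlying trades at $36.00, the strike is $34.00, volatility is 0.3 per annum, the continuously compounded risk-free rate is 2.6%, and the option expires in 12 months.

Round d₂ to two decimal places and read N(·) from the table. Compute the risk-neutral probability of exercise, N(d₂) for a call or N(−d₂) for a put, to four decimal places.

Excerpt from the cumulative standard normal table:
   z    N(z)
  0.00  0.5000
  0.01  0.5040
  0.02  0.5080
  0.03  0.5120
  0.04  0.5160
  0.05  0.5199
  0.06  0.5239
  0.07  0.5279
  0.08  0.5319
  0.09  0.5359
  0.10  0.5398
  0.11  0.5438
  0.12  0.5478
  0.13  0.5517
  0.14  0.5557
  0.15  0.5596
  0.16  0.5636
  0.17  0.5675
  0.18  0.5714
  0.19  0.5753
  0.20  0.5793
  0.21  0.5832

0.5517

T = 1;  σ√T = 0.3000
ln(S/K) + (r + σ²/2)T = ln(36/34) + (0.026 + 0.3²/2)·1 = 0.0572 + 0.0710 = 0.1282
d₁ = 0.1282 / 0.3000 = 0.4272 ≈ 0.43
d₂ = d₁ − σ√T = 0.4272 − 0.3000 = 0.1272 ≈ 0.13
Pr(exercise) under Q = N(d₂) = 0.5517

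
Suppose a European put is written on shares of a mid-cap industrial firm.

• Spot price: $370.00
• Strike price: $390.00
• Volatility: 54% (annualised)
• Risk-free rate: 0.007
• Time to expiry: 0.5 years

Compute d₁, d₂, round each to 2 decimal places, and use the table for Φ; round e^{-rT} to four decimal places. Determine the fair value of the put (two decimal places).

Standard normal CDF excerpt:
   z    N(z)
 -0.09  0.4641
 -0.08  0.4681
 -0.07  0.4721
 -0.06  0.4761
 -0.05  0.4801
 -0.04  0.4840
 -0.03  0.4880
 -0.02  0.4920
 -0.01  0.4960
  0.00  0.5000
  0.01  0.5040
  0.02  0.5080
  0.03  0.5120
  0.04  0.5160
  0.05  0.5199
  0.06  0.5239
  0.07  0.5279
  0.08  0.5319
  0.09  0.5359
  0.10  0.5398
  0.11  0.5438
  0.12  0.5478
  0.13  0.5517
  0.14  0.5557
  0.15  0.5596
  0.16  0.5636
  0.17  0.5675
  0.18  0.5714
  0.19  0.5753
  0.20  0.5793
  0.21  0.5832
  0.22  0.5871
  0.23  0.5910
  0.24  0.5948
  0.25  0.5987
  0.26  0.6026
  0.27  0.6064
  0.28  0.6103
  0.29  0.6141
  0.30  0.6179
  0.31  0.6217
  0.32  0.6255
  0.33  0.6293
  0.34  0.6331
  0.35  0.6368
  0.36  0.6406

$66.93

σ√T = 0.54·√0.5 = 0.3818
d₁ = [ln(370/390) + (0.007 + 0.54²/2)·0.5] / 0.3818 = [-0.0526 + 0.0764] / 0.3818 = 0.0622 ≈ 0.06
d₂ = d₁ − σ√T = 0.0622 − 0.3818 = -0.3196 ≈ -0.32
e^(−rT) = e^(−0.007·0.5) = 0.9965
N(−d₂) = N(0.32) = 0.6255;  N(−d₁) = N(-0.06) = 0.4761
P = 390·0.9965·0.6255 − 370·0.4761 = 243.0912 − 176.1570 = 66.9342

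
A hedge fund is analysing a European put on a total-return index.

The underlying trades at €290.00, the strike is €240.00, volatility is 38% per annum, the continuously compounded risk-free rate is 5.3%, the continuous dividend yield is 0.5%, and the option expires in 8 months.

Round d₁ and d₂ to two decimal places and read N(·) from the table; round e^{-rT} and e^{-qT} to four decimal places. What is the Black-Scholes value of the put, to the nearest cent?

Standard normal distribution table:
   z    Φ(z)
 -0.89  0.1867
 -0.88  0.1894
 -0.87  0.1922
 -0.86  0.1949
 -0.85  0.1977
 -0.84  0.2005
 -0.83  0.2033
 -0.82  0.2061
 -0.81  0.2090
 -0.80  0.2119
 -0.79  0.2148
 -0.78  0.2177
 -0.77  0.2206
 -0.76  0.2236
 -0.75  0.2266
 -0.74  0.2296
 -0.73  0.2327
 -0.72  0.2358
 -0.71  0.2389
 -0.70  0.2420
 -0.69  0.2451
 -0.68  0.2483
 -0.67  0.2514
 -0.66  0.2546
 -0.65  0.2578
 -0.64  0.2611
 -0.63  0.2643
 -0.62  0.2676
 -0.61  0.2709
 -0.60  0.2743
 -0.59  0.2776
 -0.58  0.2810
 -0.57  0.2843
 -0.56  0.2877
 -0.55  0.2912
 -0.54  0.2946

€11.10

σ√T = 0.38·√0.6667 = 0.3103
d₁ = [ln(290/240) + (0.053 − 0.005 + ½·0.38²)·0.6667] / (σ√T) = (0.1892 + 0.0801) / 0.3103 = 0.8682 ≈ 0.87
d₂ = 0.8682 − 0.3103 = 0.5579 ≈ 0.56
exp(−qT) = exp(−0.005·0.6667) = 0.9967;  exp(−rT) = exp(−0.053·0.6667) = 0.9653
N(−d₂) = N(-0.56) = 0.2877;  N(−d₁) = N(-0.87) = 0.1922
P = 240·0.9653·0.2877 − 290·0.9967·0.1922 = 66.6520 − 55.5541 = 11.0980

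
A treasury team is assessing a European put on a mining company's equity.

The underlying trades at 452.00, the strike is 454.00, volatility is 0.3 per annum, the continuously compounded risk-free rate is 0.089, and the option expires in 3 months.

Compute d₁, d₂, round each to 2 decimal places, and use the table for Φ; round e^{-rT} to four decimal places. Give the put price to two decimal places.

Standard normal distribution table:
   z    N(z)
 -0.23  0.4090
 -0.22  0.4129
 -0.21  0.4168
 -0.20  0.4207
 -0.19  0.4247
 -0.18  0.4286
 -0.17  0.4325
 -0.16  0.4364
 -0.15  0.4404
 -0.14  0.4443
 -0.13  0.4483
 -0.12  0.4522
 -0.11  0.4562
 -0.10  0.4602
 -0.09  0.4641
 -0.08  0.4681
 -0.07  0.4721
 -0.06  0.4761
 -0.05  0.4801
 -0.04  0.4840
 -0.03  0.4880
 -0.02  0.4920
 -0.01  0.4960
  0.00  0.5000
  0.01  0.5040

22.94

σ√T = 0.3 × 0.5000 = 0.1500
d₁ = [ln(452/454) + (0.089 + ½·0.3²)·0.25] / (σ√T) = (-0.0044 + 0.0335) / 0.1500 = 0.1939 which rounds to 0.19
d₂ = 0.1939 − 0.1500 = 0.0439 which rounds to 0.04
exp(−rT) = exp(−0.089·0.25) = 0.9780
P = 454·0.9780·N(-0.04) − 452·N(-0.19) = 454·0.9780·0.4840 − 452·0.4247 = 214.9018 − 191.9644 = 22.9374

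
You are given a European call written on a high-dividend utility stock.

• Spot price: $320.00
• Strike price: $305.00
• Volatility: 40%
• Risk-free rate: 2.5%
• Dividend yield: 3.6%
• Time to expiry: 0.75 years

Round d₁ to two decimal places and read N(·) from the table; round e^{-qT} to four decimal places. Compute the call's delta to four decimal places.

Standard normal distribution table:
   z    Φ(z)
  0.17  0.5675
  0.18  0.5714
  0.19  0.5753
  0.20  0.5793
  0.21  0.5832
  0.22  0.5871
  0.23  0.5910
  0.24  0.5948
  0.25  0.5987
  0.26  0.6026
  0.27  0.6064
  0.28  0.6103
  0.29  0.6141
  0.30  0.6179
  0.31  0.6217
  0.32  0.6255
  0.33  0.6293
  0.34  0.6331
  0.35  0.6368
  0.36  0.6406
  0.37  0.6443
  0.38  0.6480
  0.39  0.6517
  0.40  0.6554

0.5978

σ√T = 0.4·√0.75 = 0.3464
d₁ = [ln(320/305) + (0.025 − 0.036 + ½·0.4²)·0.75] / (σ√T) = (0.0480 + 0.0518) / 0.3464 = 0.2880 ≈ 0.29
N(d₁) = N(0.29) = 0.6141
Δ_call = e^(−qT)·N(d₁) = 0.9734·0.6141 = 0.5978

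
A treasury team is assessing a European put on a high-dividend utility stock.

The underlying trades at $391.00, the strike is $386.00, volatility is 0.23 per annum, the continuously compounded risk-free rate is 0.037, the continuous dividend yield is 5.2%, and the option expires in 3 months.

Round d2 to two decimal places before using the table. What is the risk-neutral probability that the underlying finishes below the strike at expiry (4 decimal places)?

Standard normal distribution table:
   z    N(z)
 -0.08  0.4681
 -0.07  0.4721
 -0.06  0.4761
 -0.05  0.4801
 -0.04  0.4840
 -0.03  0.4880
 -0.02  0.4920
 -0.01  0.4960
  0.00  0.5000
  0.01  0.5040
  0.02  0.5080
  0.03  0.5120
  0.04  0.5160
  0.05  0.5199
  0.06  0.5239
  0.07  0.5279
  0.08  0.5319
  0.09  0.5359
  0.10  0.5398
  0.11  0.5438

σ√T = 0.23 × 0.5000 = 0.1150
d₁ = [ln(391/386) + (0.037 − 0.052 + 0.23²/2)·0.25] / 0.1150 = [0.0129 + 0.0029] / 0.1150 = 0.1368 → 0.14
d₂ = d₁ − σ√T = 0.1368 − 0.1150 = 0.0218 → 0.02
Pr(exercise) under Q = N(−d₂) = N(-0.02) = 0.4920

0.4920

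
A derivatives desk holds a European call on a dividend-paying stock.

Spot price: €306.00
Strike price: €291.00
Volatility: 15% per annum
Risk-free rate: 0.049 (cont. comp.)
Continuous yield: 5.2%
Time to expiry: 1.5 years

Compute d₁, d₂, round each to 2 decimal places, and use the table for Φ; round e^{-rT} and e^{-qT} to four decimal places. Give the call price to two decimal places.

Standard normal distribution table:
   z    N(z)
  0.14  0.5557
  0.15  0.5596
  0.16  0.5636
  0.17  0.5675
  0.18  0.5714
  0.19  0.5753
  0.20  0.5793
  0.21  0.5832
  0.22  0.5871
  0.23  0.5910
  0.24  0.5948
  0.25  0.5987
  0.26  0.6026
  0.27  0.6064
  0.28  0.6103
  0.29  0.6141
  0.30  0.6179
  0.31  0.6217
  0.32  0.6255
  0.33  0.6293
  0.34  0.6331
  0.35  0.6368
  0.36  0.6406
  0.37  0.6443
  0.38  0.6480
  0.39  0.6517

€26.82

σ√T = 0.15 × 1.2247 = 0.1837
ln(S/K) + (r − q + σ²/2)T = ln(306/291) + (0.049 − 0.052 + 0.15²/2)·1.5 = 0.0503 + 0.0124 = 0.0626
d₁ = 0.0626 / 0.1837 = 0.3410 ≈ 0.34
d₂ = d₁ − σ√T = 0.3410 − 0.1837 = 0.1572 ≈ 0.16
exp(−qT) = exp(−0.052·1.5) = 0.9250;  exp(−rT) = exp(−0.049·1.5) = 0.9291
N(d₁) = N(0.34) = 0.6331;  N(d₂) = N(0.16) = 0.5636
C = 306·0.9250·0.6331 − 291·0.9291·0.5636 = 179.1990 − 152.3795 = 26.8195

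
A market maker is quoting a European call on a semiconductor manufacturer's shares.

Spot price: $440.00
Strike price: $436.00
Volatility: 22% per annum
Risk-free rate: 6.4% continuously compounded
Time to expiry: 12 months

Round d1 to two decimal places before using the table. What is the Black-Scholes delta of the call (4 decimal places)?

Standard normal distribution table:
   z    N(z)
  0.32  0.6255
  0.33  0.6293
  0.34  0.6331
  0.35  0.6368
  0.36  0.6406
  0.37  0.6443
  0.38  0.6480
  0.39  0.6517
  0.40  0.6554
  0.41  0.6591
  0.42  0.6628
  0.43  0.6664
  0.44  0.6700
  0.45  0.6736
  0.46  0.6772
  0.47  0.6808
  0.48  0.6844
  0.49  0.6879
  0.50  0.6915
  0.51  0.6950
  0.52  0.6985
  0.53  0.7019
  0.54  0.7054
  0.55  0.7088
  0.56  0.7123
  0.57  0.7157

σ√T = 0.22·√1 = 0.2200
ln(S/K) + (r + σ²/2)T = ln(440/436) + (0.064 + 0.22²/2)·1 = 0.0091 + 0.0882 = 0.0973
d₁ = 0.0973 / 0.2200 = 0.4424 → 0.44
N(d₁) = N(0.44) = 0.6700
Δ_call = N(d₁) = 0.6700

0.6700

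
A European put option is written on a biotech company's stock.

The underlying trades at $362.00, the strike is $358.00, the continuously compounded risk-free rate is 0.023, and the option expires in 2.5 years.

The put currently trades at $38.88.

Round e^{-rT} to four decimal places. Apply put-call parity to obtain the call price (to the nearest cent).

$62.89

e^(−rT) = e^(−0.023·2.5) = 0.9441
Put-call parity: C − P = S − K·e^(−rT) = 362 − 358·0.9441 = 362 − 337.9878 = 24.0122
C = P + (C − P) = 38.88 + (24.0122) = 62.8922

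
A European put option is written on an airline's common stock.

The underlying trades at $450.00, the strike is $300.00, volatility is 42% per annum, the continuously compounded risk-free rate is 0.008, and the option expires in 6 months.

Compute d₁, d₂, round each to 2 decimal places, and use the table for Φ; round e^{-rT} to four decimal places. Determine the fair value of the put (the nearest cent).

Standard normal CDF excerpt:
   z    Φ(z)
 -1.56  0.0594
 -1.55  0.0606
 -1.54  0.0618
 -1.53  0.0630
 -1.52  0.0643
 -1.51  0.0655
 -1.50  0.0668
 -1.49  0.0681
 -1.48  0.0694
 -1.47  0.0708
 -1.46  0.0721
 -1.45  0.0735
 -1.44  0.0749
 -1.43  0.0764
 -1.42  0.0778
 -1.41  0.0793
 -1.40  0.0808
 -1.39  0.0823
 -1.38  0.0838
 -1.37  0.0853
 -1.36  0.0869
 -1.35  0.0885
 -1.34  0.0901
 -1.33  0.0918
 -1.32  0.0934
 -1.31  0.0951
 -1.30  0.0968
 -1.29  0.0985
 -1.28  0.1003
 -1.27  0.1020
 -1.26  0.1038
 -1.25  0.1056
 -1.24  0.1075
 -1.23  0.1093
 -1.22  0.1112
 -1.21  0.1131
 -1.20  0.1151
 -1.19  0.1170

σ√T = 0.42·√0.5 = 0.2970
d₁ = [ln(450/300) + (0.008 + 0.42²/2)·0.5] / 0.2970 = [0.4055 + 0.0481] / 0.2970 = 1.5272 ⇒ 1.53
d₂ = d₁ − σ√T = 1.5272 − 0.2970 = 1.2302 ⇒ 1.23
e^(−rT) = e^(−0.008·0.5) = 0.9960
N(−d₂) = N(-1.23) = 0.1093;  N(−d₁) = N(-1.53) = 0.0630
P = 300·0.9960·0.1093 − 450·0.0630 = 32.6588 − 28.3500 = 4.3088

$4.31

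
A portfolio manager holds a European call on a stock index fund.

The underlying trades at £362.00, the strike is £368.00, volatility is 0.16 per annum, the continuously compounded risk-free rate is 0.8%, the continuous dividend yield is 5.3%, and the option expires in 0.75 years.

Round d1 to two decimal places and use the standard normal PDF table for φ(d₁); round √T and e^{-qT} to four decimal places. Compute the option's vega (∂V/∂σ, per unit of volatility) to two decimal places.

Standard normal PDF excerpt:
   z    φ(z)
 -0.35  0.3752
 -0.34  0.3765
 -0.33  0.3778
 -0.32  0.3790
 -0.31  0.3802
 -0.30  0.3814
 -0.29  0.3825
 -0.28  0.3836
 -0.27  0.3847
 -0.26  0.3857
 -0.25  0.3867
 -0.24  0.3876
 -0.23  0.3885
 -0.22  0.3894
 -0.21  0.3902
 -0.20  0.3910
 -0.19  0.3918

115.23

σ√T = 0.16·√0.75 = 0.1386
ln(S/K) + (r − q + σ²/2)T = ln(362/368) + (0.008 − 0.053 + 0.16²/2)·0.75 = -0.0164 − 0.0241 = -0.0406
d₁ = -0.0406 / 0.1386 = -0.2929 which rounds to -0.29
√T = √0.75 = 0.8660
φ(d₁) = φ(-0.29) = 0.3825
e^(−qT) = e^(−0.053·0.75) = 0.9610
vega = S·e^(−qT)·φ(d₁)·√T = 362·0.9610·0.3825·0.8660 = 115.2342
(Vega is the same for a European call and put with the same parameters.)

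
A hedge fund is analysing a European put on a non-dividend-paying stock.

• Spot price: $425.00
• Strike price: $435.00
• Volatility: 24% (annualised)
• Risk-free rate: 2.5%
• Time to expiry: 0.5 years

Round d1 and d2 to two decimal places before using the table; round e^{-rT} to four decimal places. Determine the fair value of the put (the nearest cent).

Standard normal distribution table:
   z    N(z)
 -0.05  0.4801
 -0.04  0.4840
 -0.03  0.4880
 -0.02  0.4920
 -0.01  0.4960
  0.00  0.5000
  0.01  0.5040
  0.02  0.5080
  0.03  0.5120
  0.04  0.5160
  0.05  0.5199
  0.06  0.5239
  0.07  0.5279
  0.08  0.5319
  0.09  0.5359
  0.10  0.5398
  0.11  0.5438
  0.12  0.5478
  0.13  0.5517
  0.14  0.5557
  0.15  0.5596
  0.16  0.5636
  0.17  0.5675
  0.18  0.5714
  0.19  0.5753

$31.31

σ√T = 0.24 × 0.7071 = 0.1697
ln(S/K) + (r + σ²/2)T = ln(425/435) + (0.025 + 0.24²/2)·0.5 = -0.0233 + 0.0269 = 0.0036
d₁ = 0.0036 / 0.1697 = 0.0215 ≈ 0.02
d₂ = d₁ − σ√T = 0.0215 − 0.1697 = -0.1482 ≈ -0.15
e^(−rT) = e^(−0.025·0.5) = 0.9876
N(−d₂) = N(0.15) = 0.5596;  N(−d₁) = N(-0.02) = 0.4920
P = 435·0.9876·0.5596 − 425·0.4920 = 240.4075 − 209.1000 = 31.3075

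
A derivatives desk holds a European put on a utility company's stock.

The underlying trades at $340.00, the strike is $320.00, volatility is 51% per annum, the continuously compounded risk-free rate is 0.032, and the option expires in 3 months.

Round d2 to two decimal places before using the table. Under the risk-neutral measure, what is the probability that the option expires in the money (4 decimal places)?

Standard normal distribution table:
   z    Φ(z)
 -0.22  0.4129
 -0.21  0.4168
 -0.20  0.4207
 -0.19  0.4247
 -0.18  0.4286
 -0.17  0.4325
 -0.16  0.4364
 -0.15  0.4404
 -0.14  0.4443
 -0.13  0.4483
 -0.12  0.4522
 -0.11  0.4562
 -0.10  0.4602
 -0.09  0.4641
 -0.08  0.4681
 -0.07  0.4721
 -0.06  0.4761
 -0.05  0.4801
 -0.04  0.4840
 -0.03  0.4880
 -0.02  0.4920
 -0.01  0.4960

0.4443

σ√T = 0.51 × 0.5000 = 0.2550
ln(S/K) + (r + σ²/2)T = ln(340/320) + (0.032 + 0.51²/2)·0.25 = 0.0606 + 0.0405 = 0.1011
d₁ = 0.1011 / 0.2550 = 0.3966 ⇒ 0.40
d₂ = d₁ − σ√T = 0.3966 − 0.2550 = 0.1416 ⇒ 0.14
Risk-neutral Pr[S_T < K] = N(−d₂) = N(-0.14) = 0.4443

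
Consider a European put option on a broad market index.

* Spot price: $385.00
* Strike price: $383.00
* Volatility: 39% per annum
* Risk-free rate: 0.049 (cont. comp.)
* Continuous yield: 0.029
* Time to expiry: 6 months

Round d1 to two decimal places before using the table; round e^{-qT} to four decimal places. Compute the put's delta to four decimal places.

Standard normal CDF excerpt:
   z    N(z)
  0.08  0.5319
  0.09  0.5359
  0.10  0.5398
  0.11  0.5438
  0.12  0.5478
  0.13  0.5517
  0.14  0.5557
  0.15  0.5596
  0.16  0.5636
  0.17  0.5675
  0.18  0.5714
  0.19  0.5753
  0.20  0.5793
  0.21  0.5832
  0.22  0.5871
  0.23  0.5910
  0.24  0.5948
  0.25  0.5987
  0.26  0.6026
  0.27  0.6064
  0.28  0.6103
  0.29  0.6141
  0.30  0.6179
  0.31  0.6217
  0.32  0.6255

T = 0.5;  σ√T = 0.2758
ln(S/K) + (r − q + σ²/2)T = ln(385/383) + (0.049 − 0.029 + 0.39²/2)·0.5 = 0.0052 + 0.0480 = 0.0532
d₁ = 0.0532 / 0.2758 = 0.1930 → 0.19
N(d₁) = N(0.19) = 0.5753
Δ_put = e^(−qT)·(N(d₁) − 1) = 0.9856·(0.5753 − 1) = -0.4186

-0.4186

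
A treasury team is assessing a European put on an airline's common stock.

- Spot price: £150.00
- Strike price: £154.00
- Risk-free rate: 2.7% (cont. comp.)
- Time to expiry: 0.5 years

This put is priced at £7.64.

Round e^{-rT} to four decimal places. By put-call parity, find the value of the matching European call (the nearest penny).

e^(−rT) = e^(−0.027·0.5) = 0.9866
Put-call parity: C − P = S − K·e^(−rT) = 150 − 154·0.9866 = 150 − 151.9364 = -1.9364
C = P + (C − P) = 7.64 + (-1.9364) = 5.7036

£5.70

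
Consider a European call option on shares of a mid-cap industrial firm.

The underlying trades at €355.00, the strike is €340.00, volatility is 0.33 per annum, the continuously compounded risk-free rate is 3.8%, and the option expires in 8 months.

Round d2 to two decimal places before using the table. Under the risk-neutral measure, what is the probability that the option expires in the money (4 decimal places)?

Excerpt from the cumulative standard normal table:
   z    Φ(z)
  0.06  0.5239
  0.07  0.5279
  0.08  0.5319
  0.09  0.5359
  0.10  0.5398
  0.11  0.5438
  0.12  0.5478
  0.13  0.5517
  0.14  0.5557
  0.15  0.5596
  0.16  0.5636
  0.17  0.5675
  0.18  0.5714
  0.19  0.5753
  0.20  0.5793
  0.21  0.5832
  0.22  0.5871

0.5478

σ√T = 0.33 × 0.8165 = 0.2694
d₁ = [ln(355/340) + (0.038 + ½·0.33²)·0.6667] / (σ√T) = (0.0432 + 0.0616) / 0.2694 = 0.3890 ⇒ 0.39
d₂ = 0.3890 − 0.2694 = 0.1195 ⇒ 0.12
Risk-neutral Pr[S_T > K] = N(d₂) = N(0.12) = 0.5478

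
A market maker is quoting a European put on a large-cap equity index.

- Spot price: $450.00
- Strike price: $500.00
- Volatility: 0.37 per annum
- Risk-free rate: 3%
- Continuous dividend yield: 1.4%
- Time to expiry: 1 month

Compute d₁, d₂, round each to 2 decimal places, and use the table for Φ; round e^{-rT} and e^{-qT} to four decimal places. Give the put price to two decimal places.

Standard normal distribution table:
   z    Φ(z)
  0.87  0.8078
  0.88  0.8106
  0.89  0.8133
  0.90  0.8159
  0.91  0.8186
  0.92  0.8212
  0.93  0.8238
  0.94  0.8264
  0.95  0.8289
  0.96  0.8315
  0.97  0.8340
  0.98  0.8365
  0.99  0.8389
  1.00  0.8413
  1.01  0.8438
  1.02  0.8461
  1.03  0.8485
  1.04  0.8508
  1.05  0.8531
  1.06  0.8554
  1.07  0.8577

$54.09

σ√T = 0.37 × 0.2887 = 0.1068
ln(S/K) + (r − q + σ²/2)T = ln(450/500) + (0.03 − 0.014 + 0.37²/2)·0.08333 = -0.1054 + 0.0070 = -0.0983
d₁ = -0.0983 / 0.1068 = -0.9205 ≈ -0.92
d₂ = d₁ − σ√T = -0.9205 − 0.1068 = -1.0274 ≈ -1.03
e^(−qT) = e^(−0.014·0.08333) = 0.9988;  e^(−rT) = e^(−0.03·0.08333) = 0.9975
N(−d₂) = N(1.03) = 0.8485;  N(−d₁) = N(0.92) = 0.8212
P = 500·0.9975·0.8485 − 450·0.9988·0.8212 = 423.1894 − 369.0966 = 54.0928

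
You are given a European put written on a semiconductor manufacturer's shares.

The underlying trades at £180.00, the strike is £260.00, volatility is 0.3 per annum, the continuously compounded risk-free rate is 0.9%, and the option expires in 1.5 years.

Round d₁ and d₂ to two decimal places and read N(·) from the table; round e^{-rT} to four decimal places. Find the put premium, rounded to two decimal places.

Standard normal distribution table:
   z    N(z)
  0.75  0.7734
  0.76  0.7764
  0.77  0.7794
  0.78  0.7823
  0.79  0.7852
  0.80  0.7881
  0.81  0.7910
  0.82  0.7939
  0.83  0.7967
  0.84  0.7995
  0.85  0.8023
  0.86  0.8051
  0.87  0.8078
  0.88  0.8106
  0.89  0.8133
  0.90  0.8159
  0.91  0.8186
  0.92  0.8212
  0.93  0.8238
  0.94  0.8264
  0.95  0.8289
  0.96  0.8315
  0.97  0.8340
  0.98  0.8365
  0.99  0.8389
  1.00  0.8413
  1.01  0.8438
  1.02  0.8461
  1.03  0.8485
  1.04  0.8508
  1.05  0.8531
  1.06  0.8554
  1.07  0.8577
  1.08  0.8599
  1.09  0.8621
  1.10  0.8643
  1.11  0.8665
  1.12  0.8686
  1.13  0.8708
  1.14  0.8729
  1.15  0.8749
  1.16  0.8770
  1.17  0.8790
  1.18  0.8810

σ√T = 0.3 × 1.2247 = 0.3674
d₁ = [ln(180/260) + (0.009 + ½·0.3²)·1.5] / (σ√T) = (-0.3677 + 0.0810) / 0.3674 = -0.7804 ⇒ -0.78
d₂ = -0.7804 − 0.3674 = -1.1478 ⇒ -1.15
exp(−rT) = exp(−0.009·1.5) = 0.9866
P = 260·0.9866·N(1.15) − 180·N(0.78) = 260·0.9866·0.8749 − 180·0.7823 = 224.4258 − 140.8140 = 83.6118

£83.61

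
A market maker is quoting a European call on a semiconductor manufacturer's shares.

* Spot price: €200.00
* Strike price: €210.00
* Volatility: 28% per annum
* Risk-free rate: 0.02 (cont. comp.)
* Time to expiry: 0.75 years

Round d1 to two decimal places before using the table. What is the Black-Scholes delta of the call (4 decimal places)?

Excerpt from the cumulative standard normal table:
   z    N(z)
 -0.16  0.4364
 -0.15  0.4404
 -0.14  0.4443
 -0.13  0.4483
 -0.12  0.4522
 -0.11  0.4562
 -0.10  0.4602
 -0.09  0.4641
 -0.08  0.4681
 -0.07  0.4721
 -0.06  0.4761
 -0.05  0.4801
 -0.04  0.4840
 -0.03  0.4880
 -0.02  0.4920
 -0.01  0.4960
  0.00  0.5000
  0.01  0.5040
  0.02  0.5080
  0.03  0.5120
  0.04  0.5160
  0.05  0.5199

0.4920

σ√T = 0.28 × 0.8660 = 0.2425
d₁ = [ln(200/210) + (0.02 + 0.28²/2)·0.75] / 0.2425 = [-0.0488 + 0.0444] / 0.2425 = -0.0181 ≈ -0.02
N(d₁) = N(-0.02) = 0.4920
Δ_call = N(d₁) = 0.4920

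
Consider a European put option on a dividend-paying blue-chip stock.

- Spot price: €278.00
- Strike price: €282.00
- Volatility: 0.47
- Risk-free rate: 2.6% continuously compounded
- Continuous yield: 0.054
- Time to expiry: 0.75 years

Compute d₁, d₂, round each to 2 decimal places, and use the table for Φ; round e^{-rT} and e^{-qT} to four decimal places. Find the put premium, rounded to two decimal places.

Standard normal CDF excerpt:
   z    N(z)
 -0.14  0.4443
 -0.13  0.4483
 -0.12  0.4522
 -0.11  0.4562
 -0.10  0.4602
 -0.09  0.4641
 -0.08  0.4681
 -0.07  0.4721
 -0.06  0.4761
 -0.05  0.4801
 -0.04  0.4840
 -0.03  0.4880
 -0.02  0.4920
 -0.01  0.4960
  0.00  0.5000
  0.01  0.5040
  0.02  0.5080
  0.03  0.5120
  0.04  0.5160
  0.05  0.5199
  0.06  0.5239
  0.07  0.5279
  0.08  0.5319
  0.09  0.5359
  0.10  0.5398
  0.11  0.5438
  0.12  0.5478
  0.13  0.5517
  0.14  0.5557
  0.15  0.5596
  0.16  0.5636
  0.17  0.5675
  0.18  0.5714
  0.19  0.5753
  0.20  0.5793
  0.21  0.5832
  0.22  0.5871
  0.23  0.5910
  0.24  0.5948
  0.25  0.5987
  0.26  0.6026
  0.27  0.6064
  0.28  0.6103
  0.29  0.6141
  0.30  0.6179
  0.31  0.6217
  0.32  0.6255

T = 0.75;  σ√T = 0.4070
d₁ = [ln(278/282) + (0.026 − 0.054 + 0.47²/2)·0.75] / 0.4070 = [-0.0143 + 0.0618] / 0.4070 = 0.1168 which rounds to 0.12
d₂ = d₁ − σ√T = 0.1168 − 0.4070 = -0.2902 which rounds to -0.29
exp(−qT) = exp(−0.054·0.75) = 0.9603;  exp(−rT) = exp(−0.026·0.75) = 0.9807
N(−d₂) = N(0.29) = 0.6141;  N(−d₁) = N(-0.12) = 0.4522
P = 282·0.9807·0.6141 − 278·0.9603·0.4522 = 169.8339 − 120.7208 = 49.1130

€49.11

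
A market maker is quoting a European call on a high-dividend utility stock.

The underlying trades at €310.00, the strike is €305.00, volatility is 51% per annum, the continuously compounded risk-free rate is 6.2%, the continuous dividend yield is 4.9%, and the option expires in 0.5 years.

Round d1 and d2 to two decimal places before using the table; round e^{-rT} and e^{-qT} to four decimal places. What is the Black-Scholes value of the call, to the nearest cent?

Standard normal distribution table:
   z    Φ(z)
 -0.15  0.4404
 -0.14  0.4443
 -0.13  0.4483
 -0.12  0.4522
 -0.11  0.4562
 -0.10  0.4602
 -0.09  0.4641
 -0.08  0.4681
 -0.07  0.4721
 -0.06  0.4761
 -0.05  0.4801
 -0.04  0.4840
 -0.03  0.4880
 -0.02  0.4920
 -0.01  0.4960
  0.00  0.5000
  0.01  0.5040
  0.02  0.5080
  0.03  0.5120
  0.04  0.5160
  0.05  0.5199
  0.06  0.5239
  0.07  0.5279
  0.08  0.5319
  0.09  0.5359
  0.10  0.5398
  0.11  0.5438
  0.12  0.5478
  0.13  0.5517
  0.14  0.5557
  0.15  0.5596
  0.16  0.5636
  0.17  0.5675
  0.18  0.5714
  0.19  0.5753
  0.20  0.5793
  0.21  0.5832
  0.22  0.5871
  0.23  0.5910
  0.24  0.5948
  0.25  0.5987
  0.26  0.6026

T = 0.5;  σ√T = 0.3606
ln(S/K) + (r − q + σ²/2)T = ln(310/305) + (0.062 − 0.049 + 0.51²/2)·0.5 = 0.0163 + 0.0715 = 0.0878
d₁ = 0.0878 / 0.3606 = 0.2434 ≈ 0.24
d₂ = d₁ − σ√T = 0.2434 − 0.3606 = -0.1172 ≈ -0.12
e^(−qT) = e^(−0.049·0.5) = 0.9758;  e^(−rT) = e^(−0.062·0.5) = 0.9695
N(d₁) = N(0.24) = 0.5948;  N(d₂) = N(-0.12) = 0.4522
C = 310·0.9758·0.5948 − 305·0.9695·0.4522 = 179.9258 − 133.7144 = 46.2114

€46.21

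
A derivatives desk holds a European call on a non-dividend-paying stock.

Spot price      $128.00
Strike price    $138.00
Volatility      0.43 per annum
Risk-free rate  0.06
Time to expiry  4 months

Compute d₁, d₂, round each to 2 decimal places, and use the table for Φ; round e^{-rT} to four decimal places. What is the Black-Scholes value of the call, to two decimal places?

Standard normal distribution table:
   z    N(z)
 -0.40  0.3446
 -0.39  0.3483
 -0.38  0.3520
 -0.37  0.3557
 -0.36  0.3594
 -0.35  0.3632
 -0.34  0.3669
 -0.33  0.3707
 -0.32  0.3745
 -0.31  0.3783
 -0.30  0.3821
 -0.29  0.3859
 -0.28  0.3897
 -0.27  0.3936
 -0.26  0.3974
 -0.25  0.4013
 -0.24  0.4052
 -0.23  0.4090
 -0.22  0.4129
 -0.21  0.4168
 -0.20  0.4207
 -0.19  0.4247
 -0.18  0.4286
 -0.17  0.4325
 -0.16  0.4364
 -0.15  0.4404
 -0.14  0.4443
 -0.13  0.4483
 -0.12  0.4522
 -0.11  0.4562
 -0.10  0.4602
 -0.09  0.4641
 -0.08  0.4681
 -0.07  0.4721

$9.78

σ√T = 0.43 × 0.5774 = 0.2483
d₁ = [ln(128/138) + (0.06 + 0.43²/2)·0.3333] / 0.2483 = [-0.0752 + 0.0508] / 0.2483 = -0.0983 ⇒ -0.10
d₂ = d₁ − σ√T = -0.0983 − 0.2483 = -0.3466 ⇒ -0.35
exp(−rT) = exp(−0.06·0.3333) = 0.9802
N(d₁) = N(-0.10) = 0.4602;  N(d₂) = N(-0.35) = 0.3632
C = 128·0.4602 − 138·0.9802·0.3632 = 58.9056 − 49.1292 = 9.7764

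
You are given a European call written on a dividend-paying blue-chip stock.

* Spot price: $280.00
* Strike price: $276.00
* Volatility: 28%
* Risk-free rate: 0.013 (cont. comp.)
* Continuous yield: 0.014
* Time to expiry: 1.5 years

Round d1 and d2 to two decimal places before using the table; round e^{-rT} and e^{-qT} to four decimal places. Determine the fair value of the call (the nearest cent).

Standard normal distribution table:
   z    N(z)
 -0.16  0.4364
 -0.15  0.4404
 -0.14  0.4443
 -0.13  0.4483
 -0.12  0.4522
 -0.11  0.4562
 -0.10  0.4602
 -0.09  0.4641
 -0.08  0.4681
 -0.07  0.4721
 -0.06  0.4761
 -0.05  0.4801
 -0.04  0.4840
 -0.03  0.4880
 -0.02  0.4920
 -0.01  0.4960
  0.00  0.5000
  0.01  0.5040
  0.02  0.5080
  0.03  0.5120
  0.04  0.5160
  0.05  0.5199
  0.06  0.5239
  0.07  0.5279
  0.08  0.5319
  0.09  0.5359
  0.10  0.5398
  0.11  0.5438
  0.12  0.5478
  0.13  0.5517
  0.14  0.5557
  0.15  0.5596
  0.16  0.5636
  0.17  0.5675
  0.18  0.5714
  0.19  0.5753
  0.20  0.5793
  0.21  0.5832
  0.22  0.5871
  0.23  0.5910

$38.56

σ√T = 0.28·√1.5 = 0.3429
d₁ = [ln(280/276) + (0.013 − 0.014 + 0.28²/2)·1.5] / 0.3429 = [0.0144 + 0.0573] / 0.3429 = 0.2090 ⇒ 0.21
d₂ = d₁ − σ√T = 0.2090 − 0.3429 = -0.1339 ⇒ -0.13
e^(−qT) = e^(−0.014·1.5) = 0.9792;  e^(−rT) = e^(−0.013·1.5) = 0.9807
N(d₁) = N(0.21) = 0.5832;  N(d₂) = N(-0.13) = 0.4483
C = 280·0.9792·0.5832 − 276·0.9807·0.4483 = 159.8994 − 121.3428 = 38.5566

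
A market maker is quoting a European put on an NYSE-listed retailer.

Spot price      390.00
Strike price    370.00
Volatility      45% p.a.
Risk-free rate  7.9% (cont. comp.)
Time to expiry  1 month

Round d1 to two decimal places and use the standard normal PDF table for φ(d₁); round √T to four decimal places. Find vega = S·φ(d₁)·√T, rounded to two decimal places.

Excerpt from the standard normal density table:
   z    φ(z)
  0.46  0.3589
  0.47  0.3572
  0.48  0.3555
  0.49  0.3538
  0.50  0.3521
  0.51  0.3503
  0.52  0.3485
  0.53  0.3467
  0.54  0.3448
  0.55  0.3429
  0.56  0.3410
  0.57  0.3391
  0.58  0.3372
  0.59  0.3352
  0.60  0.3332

σ√T = 0.45 × 0.2887 = 0.1299
d₁ = [ln(390/370) + (0.079 + 0.45²/2)·0.08333] / 0.1299 = [0.0526 + 0.0150] / 0.1299 = 0.5209 ≈ 0.52
√T = √0.08333 = 0.2887
φ(d₁) = φ(0.52) = 0.3485
vega = S·φ(d₁)·√T = 390·0.3485·0.2887 = 39.2387

39.24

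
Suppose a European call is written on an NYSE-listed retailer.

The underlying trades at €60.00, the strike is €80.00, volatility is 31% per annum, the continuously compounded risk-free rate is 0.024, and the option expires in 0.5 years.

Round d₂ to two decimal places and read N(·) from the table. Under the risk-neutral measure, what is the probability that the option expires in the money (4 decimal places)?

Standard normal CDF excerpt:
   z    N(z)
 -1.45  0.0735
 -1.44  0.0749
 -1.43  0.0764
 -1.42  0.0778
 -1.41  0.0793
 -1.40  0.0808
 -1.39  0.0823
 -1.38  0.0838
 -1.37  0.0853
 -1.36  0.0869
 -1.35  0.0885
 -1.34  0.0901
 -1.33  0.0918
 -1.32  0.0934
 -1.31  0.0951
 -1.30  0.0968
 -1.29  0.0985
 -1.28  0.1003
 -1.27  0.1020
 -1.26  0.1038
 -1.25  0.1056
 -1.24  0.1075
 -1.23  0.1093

σ√T = 0.31·√0.5 = 0.2192
d₁ = [ln(60/80) + (0.024 + 0.31²/2)·0.5] / 0.2192 = [-0.2877 + 0.0360] / 0.2192 = -1.1481 ⇒ -1.15
d₂ = d₁ − σ√T = -1.1481 − 0.2192 = -1.3673 ⇒ -1.37
Risk-neutral Pr[S_T > K] = N(d₂) = N(-1.37) = 0.0853

0.0853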